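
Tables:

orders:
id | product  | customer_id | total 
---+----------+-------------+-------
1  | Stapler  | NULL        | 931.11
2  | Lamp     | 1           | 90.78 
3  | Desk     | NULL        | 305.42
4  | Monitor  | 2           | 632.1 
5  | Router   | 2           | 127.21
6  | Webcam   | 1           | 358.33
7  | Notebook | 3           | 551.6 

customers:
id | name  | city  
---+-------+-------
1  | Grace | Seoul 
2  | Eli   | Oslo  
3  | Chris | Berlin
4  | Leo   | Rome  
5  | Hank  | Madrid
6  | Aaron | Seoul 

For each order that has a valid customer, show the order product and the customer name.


INNER JOIN keeps only orders rows whose customer_id matches an id in customers. Walk through each order:
  - order 1 (Stapler): customer_id=NULL, no match -> dropped
  - order 2 (Lamp): customer_id=1 -> matches Grace
  - order 3 (Desk): customer_id=NULL, no match -> dropped
  - order 4 (Monitor): customer_id=2 -> matches Eli
  - order 5 (Router): customer_id=2 -> matches Eli
  - order 6 (Webcam): customer_id=1 -> matches Grace
  - order 7 (Notebook): customer_id=3 -> matches Chris
So 2 of 7 rows are dropped.

SQL:
SELECT a.product, b.name AS customer
FROM orders a
INNER JOIN customers b ON a.customer_id = b.id

Result:
product  | customer
---------+---------
Lamp     | Grace   
Monitor  | Eli     
Router   | Eli     
Webcam   | Grace   
Notebook | Chris   


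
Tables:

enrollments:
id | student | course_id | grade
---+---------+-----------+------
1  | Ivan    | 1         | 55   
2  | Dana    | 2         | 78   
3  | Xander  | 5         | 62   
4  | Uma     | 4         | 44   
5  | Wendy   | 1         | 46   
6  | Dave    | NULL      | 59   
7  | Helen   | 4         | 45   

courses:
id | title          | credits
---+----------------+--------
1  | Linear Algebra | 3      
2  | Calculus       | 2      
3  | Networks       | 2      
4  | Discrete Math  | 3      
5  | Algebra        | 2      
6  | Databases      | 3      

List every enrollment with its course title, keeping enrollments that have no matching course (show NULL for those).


LEFT JOIN keeps every row from enrollments (the left table); where course_id has no match in courses, the course columns become NULL. Walk through each enrollment:
  - enrollment 1 (Ivan): course_id=1 -> matches Linear Algebra
  - enrollment 2 (Dana): course_id=2 -> matches Calculus
  - enrollment 3 (Xander): course_id=5 -> matches Algebra
  - enrollment 4 (Uma): course_id=4 -> matches Discrete Math
  - enrollment 5 (Wendy): course_id=1 -> matches Linear Algebra
  - enrollment 6 (Dave): course_id=NULL, no match -> kept with NULL
  - enrollment 7 (Helen): course_id=4 -> matches Discrete Math
All 7 rows appear; 1 has NULL course.

SQL:
SELECT a.student, b.title AS course
FROM enrollments a
LEFT JOIN courses b ON a.course_id = b.id

Result:
student | course        
--------+---------------
Ivan    | Linear Algebra
Dana    | Calculus      
Xander  | Algebra       
Uma     | Discrete Math 
Wendy   | Linear Algebra
Dave    | NULL          
Helen   | Discrete Math 


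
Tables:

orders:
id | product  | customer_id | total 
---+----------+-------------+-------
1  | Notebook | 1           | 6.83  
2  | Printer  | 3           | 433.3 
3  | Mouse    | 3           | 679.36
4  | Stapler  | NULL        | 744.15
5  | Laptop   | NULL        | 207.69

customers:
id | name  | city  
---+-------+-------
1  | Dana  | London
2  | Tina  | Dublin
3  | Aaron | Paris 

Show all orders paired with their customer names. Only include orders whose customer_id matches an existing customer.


INNER JOIN keeps only orders rows whose customer_id matches an id in customers. Walk through each order:
  - order 1 (Notebook): customer_id=1 -> matches Dana
  - order 2 (Printer): customer_id=3 -> matches Aaron
  - order 3 (Mouse): customer_id=3 -> matches Aaron
  - order 4 (Stapler): customer_id=NULL, no match -> dropped
  - order 5 (Laptop): customer_id=NULL, no match -> dropped
So 2 of 5 rows are dropped.

SQL:
SELECT a.product, b.name AS customer
FROM orders a
INNER JOIN customers b ON a.customer_id = b.id

Result:
product  | customer
---------+---------
Notebook | Dana    
Printer  | Aaron   
Mouse    | Aaron   


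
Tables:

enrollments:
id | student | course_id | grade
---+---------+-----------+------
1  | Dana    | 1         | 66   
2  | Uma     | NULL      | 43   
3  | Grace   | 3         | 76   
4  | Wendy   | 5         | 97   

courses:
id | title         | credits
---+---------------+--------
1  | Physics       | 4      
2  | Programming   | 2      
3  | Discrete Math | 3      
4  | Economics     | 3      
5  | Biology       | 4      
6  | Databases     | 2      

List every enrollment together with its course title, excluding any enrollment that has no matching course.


INNER JOIN keeps only enrollments rows whose course_id matches an id in courses. Walk through each enrollment:
  - enrollment 1 (Dana): course_id=1 -> matches Physics
  - enrollment 2 (Uma): course_id=NULL, no match -> dropped
  - enrollment 3 (Grace): course_id=3 -> matches Discrete Math
  - enrollment 4 (Wendy): course_id=5 -> matches Biology
So 1 of 4 rows is dropped.

SQL:
SELECT a.student, b.title AS course
FROM enrollments a
INNER JOIN courses b ON a.course_id = b.id

Result:
student | course       
--------+--------------
Dana    | Physics      
Grace   | Discrete Math
Wendy   | Biology      


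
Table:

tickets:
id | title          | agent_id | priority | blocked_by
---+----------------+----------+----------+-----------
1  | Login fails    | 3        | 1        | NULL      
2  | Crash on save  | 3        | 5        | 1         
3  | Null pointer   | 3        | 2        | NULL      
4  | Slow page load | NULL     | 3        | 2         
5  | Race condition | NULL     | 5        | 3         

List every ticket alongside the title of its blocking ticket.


This is a self-join: tickets is joined to a second copy of itself, matching each row's blocked_by to another row's id. Use LEFT JOIN so rows with blocked_by=NULL are kept.
  - ticket 1 (Login fails): blocked_by=NULL -> NULL
  - ticket 2 (Crash on save): blocked_by=1 -> Login fails
  - ticket 3 (Null pointer): blocked_by=NULL -> NULL
  - ticket 4 (Slow page load): blocked_by=2 -> Crash on save
  - ticket 5 (Race condition): blocked_by=3 -> Null pointer

SQL:
SELECT a.title AS item, b.title AS blocked_by
FROM tickets a
LEFT JOIN tickets b ON a.blocked_by = b.id

Result:
item           | blocked_by   
---------------+--------------
Login fails    | NULL         
Crash on save  | Login fails  
Null pointer   | NULL         
Slow page load | Crash on save
Race condition | Null pointer 


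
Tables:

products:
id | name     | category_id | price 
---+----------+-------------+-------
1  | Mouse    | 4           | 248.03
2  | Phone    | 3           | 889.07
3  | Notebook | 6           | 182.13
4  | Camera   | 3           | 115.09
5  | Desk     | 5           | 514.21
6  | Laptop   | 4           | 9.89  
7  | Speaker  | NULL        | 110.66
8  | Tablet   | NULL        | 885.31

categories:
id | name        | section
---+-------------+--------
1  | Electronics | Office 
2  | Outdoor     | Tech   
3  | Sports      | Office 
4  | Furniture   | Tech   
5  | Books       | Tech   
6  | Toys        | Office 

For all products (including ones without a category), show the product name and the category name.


LEFT JOIN keeps every row from products (the left table); where category_id has no match in categories, the category columns become NULL. Walk through each product:
  - product 1 (Mouse): category_id=4 -> matches Furniture
  - product 2 (Phone): category_id=3 -> matches Sports
  - product 3 (Notebook): category_id=6 -> matches Toys
  - product 4 (Camera): category_id=3 -> matches Sports
  - product 5 (Desk): category_id=5 -> matches Books
  - product 6 (Laptop): category_id=4 -> matches Furniture
  - product 7 (Speaker): category_id=NULL, no match -> kept with NULL
  - product 8 (Tablet): category_id=NULL, no match -> kept with NULL
All 8 rows appear; 2 have NULL category.

SQL:
SELECT a.name, b.name AS category
FROM products a
LEFT JOIN categories b ON a.category_id = b.id

Result:
name     | category 
---------+----------
Mouse    | Furniture
Phone    | Sports   
Notebook | Toys     
Camera   | Sports   
Desk     | Books    
Laptop   | Furniture
Speaker  | NULL     
Tablet   | NULL     


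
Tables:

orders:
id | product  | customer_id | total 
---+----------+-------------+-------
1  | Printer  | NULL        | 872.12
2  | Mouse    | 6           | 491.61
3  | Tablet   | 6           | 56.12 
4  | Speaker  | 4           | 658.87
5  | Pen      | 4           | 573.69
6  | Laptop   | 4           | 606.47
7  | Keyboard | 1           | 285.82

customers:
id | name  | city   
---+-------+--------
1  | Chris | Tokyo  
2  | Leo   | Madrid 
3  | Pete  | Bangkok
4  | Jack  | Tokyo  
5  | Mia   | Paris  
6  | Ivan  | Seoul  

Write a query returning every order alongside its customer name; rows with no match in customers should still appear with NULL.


LEFT JOIN keeps every row from orders (the left table); where customer_id has no match in customers, the customer columns become NULL. Walk through each order:
  - order 1 (Printer): customer_id=NULL, no match -> kept with NULL
  - order 2 (Mouse): customer_id=6 -> matches Ivan
  - order 3 (Tablet): customer_id=6 -> matches Ivan
  - order 4 (Speaker): customer_id=4 -> matches Jack
  - order 5 (Pen): customer_id=4 -> matches Jack
  - order 6 (Laptop): customer_id=4 -> matches Jack
  - order 7 (Keyboard): customer_id=1 -> matches Chris
All 7 rows appear; 1 has NULL customer.

SQL:
SELECT a.product, b.name AS customer
FROM orders a
LEFT JOIN customers b ON a.customer_id = b.id

Result:
product  | customer
---------+---------
Printer  | NULL    
Mouse    | Ivan    
Tablet   | Ivan    
Speaker  | Jack    
Pen      | Jack    
Laptop   | Jack    
Keyboard | Chris   


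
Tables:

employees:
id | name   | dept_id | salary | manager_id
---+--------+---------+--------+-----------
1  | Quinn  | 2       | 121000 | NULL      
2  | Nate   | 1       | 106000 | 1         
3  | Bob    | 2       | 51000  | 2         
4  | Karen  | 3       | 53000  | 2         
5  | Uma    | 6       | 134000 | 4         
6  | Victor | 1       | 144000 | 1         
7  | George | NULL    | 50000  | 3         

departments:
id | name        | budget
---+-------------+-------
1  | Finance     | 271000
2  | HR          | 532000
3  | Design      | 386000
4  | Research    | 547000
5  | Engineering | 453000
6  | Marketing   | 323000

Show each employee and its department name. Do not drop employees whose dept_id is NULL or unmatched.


LEFT JOIN keeps every row from employees (the left table); where dept_id has no match in departments, the department columns become NULL. Walk through each employee:
  - employee 1 (Quinn): dept_id=2 -> matches HR
  - employee 2 (Nate): dept_id=1 -> matches Finance
  - employee 3 (Bob): dept_id=2 -> matches HR
  - employee 4 (Karen): dept_id=3 -> matches Design
  - employee 5 (Uma): dept_id=6 -> matches Marketing
  - employee 6 (Victor): dept_id=1 -> matches Finance
  - employee 7 (George): dept_id=NULL, no match -> kept with NULL
All 7 rows appear; 1 has NULL department.

SQL:
SELECT a.name, b.name AS department
FROM employees a
LEFT JOIN departments b ON a.dept_id = b.id

Result:
name   | department
-------+-----------
Quinn  | HR        
Nate   | Finance   
Bob    | HR        
Karen  | Design    
Uma    | Marketing 
Victor | Finance   
George | NULL      


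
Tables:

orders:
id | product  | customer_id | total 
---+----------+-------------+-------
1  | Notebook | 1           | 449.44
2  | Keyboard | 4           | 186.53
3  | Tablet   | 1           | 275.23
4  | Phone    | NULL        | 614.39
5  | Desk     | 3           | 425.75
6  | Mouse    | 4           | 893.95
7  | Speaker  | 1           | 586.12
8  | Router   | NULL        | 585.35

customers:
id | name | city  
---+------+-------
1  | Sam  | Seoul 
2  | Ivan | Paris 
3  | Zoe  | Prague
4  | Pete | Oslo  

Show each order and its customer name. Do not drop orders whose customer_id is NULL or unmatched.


LEFT JOIN keeps every row from orders (the left table); where customer_id has no match in customers, the customer columns become NULL. Walk through each order:
  - order 1 (Notebook): customer_id=1 -> matches Sam
  - order 2 (Keyboard): customer_id=4 -> matches Pete
  - order 3 (Tablet): customer_id=1 -> matches Sam
  - order 4 (Phone): customer_id=NULL, no match -> kept with NULL
  - order 5 (Desk): customer_id=3 -> matches Zoe
  - order 6 (Mouse): customer_id=4 -> matches Pete
  - order 7 (Speaker): customer_id=1 -> matches Sam
  - order 8 (Router): customer_id=NULL, no match -> kept with NULL
All 8 rows appear; 2 have NULL customer.

SQL:
SELECT a.product, b.name AS customer
FROM orders a
LEFT JOIN customers b ON a.customer_id = b.id

Result:
product  | customer
---------+---------
Notebook | Sam     
Keyboard | Pete    
Tablet   | Sam     
Phone    | NULL    
Desk     | Zoe     
Mouse    | Pete    
Speaker  | Sam     
Router   | NULL    


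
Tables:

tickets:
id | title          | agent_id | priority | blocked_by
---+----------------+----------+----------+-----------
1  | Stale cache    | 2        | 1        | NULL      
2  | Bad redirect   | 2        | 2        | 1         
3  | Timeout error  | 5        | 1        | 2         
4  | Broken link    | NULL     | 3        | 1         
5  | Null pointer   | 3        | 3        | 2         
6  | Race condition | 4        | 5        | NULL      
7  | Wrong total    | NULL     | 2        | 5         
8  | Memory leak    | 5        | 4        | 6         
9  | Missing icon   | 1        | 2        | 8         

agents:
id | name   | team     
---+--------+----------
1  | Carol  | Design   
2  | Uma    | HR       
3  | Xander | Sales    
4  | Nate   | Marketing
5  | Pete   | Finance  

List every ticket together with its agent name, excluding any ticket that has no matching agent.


INNER JOIN keeps only tickets rows whose agent_id matches an id in agents. Walk through each ticket:
  - ticket 1 (Stale cache): agent_id=2 -> matches Uma
  - ticket 2 (Bad redirect): agent_id=2 -> matches Uma
  - ticket 3 (Timeout error): agent_id=5 -> matches Pete
  - ticket 4 (Broken link): agent_id=NULL, no match -> dropped
  - ticket 5 (Null pointer): agent_id=3 -> matches Xander
  - ticket 6 (Race condition): agent_id=4 -> matches Nate
  - ticket 7 (Wrong total): agent_id=NULL, no match -> dropped
  - ticket 8 (Memory leak): agent_id=5 -> matches Pete
  - ticket 9 (Missing icon): agent_id=1 -> matches Carol
So 2 of 9 rows are dropped.

SQL:
SELECT a.title, b.name AS agent
FROM tickets a
INNER JOIN agents b ON a.agent_id = b.id

Result:
title          | agent 
---------------+-------
Stale cache    | Uma   
Bad redirect   | Uma   
Timeout error  | Pete  
Null pointer   | Xander
Race condition | Nate  
Memory leak    | Pete  
Missing icon   | Carol 


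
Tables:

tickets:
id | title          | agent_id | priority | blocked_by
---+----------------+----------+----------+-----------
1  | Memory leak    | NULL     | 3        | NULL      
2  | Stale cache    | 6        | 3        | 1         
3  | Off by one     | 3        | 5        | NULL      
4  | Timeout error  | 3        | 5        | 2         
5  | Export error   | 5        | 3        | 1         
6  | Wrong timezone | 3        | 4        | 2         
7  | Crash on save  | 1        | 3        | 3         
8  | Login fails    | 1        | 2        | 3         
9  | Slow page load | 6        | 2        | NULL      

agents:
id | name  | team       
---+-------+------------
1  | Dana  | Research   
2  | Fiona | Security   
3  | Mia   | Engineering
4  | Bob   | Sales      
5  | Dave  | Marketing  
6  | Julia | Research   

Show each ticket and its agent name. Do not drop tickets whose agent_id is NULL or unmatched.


LEFT JOIN keeps every row from tickets (the left table); where agent_id has no match in agents, the agent columns become NULL. Walk through each ticket:
  - ticket 1 (Memory leak): agent_id=NULL, no match -> kept with NULL
  - ticket 2 (Stale cache): agent_id=6 -> matches Julia
  - ticket 3 (Off by one): agent_id=3 -> matches Mia
  - ticket 4 (Timeout error): agent_id=3 -> matches Mia
  - ticket 5 (Export error): agent_id=5 -> matches Dave
  - ticket 6 (Wrong timezone): agent_id=3 -> matches Mia
  - ticket 7 (Crash on save): agent_id=1 -> matches Dana
  - ticket 8 (Login fails): agent_id=1 -> matches Dana
  - ticket 9 (Slow page load): agent_id=6 -> matches Julia
All 9 rows appear; 1 has NULL agent.

SQL:
SELECT a.title, b.name AS agent
FROM tickets a
LEFT JOIN agents b ON a.agent_id = b.id

Result:
title          | agent
---------------+------
Memory leak    | NULL 
Stale cache    | Julia
Off by one     | Mia  
Timeout error  | Mia  
Export error   | Dave 
Wrong timezone | Mia  
Crash on save  | Dana 
Login fails    | Dana 
Slow page load | Julia


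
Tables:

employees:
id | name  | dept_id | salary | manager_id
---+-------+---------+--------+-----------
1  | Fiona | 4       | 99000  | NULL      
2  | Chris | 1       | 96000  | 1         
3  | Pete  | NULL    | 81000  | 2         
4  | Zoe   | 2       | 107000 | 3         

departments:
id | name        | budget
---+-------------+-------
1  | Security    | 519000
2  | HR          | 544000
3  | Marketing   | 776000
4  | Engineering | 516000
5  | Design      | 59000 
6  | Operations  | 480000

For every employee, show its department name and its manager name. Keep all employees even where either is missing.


Two LEFT JOINs from the same base table employees: one to departments via dept_id, one to employees itself via manager_id. Both are LEFT so every employee is preserved.
Match against departments:
  - employee 1 (Fiona): dept_id=4 -> matches Engineering
  - employee 2 (Chris): dept_id=1 -> matches Security
  - employee 3 (Pete): dept_id=NULL, no match -> kept with NULL
  - employee 4 (Zoe): dept_id=2 -> matches HR
Match against employees (self):
  - employee 1 (Fiona): manager_id=NULL -> NULL
  - employee 2 (Chris): manager_id=1 -> Fiona
  - employee 3 (Pete): manager_id=2 -> Chris
  - employee 4 (Zoe): manager_id=3 -> Pete

SQL:
SELECT a.name, b.name AS department, c.name AS manager
FROM employees a
LEFT JOIN departments b ON a.dept_id = b.id
LEFT JOIN employees c ON a.manager_id = c.id

Result:
name  | department  | manager
------+-------------+--------
Fiona | Engineering | NULL   
Chris | Security    | Fiona  
Pete  | NULL        | Chris  
Zoe   | HR          | Pete   


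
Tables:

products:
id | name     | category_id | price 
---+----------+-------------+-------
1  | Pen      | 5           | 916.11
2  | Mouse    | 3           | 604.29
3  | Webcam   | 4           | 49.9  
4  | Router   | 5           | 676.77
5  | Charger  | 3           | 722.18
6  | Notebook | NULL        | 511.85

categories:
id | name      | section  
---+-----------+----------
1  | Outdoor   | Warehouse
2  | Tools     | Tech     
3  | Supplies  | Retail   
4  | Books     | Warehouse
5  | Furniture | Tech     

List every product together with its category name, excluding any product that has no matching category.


INNER JOIN keeps only products rows whose category_id matches an id in categories. Walk through each product:
  - product 1 (Pen): category_id=5 -> matches Furniture
  - product 2 (Mouse): category_id=3 -> matches Supplies
  - product 3 (Webcam): category_id=4 -> matches Books
  - product 4 (Router): category_id=5 -> matches Furniture
  - product 5 (Charger): category_id=3 -> matches Supplies
  - product 6 (Notebook): category_id=NULL, no match -> dropped
So 1 of 6 rows is dropped.

SQL:
SELECT a.name, b.name AS category
FROM products a
INNER JOIN categories b ON a.category_id = b.id

Result:
name    | category 
--------+----------
Pen     | Furniture
Mouse   | Supplies 
Webcam  | Books    
Router  | Furniture
Charger | Supplies 


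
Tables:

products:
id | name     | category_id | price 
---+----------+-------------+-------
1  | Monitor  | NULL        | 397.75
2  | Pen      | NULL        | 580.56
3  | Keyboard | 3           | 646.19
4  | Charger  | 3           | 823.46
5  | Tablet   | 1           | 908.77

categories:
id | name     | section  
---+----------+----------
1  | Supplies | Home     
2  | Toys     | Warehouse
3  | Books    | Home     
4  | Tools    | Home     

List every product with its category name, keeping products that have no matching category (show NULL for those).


LEFT JOIN keeps every row from products (the left table); where category_id has no match in categories, the category columns become NULL. Walk through each product:
  - product 1 (Monitor): category_id=NULL, no match -> kept with NULL
  - product 2 (Pen): category_id=NULL, no match -> kept with NULL
  - product 3 (Keyboard): category_id=3 -> matches Books
  - product 4 (Charger): category_id=3 -> matches Books
  - product 5 (Tablet): category_id=1 -> matches Supplies
All 5 rows appear; 2 have NULL category.

SQL:
SELECT a.name, b.name AS category
FROM products a
LEFT JOIN categories b ON a.category_id = b.id

Result:
name     | category
---------+---------
Monitor  | NULL    
Pen      | NULL    
Keyboard | Books   
Charger  | Books   
Tablet   | Supplies


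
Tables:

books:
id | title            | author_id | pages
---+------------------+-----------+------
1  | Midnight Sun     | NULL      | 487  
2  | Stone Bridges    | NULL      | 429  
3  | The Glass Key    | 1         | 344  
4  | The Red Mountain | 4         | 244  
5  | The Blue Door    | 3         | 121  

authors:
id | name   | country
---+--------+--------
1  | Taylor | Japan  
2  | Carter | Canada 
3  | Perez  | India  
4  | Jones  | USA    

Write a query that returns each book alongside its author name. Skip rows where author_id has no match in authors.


INNER JOIN keeps only books rows whose author_id matches an id in authors. Walk through each book:
  - book 1 (Midnight Sun): author_id=NULL, no match -> dropped
  - book 2 (Stone Bridges): author_id=NULL, no match -> dropped
  - book 3 (The Glass Key): author_id=1 -> matches Taylor
  - book 4 (The Red Mountain): author_id=4 -> matches Jones
  - book 5 (The Blue Door): author_id=3 -> matches Perez
So 2 of 5 rows are dropped.

SQL:
SELECT a.title, b.name AS author
FROM books a
INNER JOIN authors b ON a.author_id = b.id

Result:
title            | author
-----------------+-------
The Glass Key    | Taylor
The Red Mountain | Jones 
The Blue Door    | Perez 


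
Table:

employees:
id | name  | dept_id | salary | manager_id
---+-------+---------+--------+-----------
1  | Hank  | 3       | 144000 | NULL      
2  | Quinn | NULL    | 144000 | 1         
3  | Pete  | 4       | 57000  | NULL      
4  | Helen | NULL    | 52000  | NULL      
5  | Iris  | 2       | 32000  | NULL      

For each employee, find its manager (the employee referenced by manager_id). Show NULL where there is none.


This is a self-join: employees is joined to a second copy of itself, matching each row's manager_id to another row's id. Use LEFT JOIN so rows with manager_id=NULL are kept.
  - employee 1 (Hank): manager_id=NULL -> NULL
  - employee 2 (Quinn): manager_id=1 -> Hank
  - employee 3 (Pete): manager_id=NULL -> NULL
  - employee 4 (Helen): manager_id=NULL -> NULL
  - employee 5 (Iris): manager_id=NULL -> NULL

SQL:
SELECT a.name AS item, b.name AS manager
FROM employees a
LEFT JOIN employees b ON a.manager_id = b.id

Result:
item  | manager
------+--------
Hank  | NULL   
Quinn | Hank   
Pete  | NULL   
Helen | NULL   
Iris  | NULL   


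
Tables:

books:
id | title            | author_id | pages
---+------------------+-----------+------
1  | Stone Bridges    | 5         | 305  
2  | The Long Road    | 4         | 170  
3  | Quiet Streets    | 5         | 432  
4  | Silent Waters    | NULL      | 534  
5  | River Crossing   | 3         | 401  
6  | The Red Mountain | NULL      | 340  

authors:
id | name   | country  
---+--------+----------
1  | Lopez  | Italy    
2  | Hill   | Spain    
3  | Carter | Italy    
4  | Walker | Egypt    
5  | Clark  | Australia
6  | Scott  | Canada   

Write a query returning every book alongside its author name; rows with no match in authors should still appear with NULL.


LEFT JOIN keeps every row from books (the left table); where author_id has no match in authors, the author columns become NULL. Walk through each book:
  - book 1 (Stone Bridges): author_id=5 -> matches Clark
  - book 2 (The Long Road): author_id=4 -> matches Walker
  - book 3 (Quiet Streets): author_id=5 -> matches Clark
  - book 4 (Silent Waters): author_id=NULL, no match -> kept with NULL
  - book 5 (River Crossing): author_id=3 -> matches Carter
  - book 6 (The Red Mountain): author_id=NULL, no match -> kept with NULL
All 6 rows appear; 2 have NULL author.

SQL:
SELECT a.title, b.name AS author
FROM books a
LEFT JOIN authors b ON a.author_id = b.id

Result:
title            | author
-----------------+-------
Stone Bridges    | Clark 
The Long Road    | Walker
Quiet Streets    | Clark 
Silent Waters    | NULL  
River Crossing   | Carter
The Red Mountain | NULL  


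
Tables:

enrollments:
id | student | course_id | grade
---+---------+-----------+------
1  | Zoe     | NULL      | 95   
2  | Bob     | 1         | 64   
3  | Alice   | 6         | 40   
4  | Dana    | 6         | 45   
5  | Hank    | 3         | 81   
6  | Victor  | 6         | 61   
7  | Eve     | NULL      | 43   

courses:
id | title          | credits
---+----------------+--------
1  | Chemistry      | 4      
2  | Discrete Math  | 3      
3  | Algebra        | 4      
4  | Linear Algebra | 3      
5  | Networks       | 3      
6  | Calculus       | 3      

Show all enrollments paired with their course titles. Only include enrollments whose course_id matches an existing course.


INNER JOIN keeps only enrollments rows whose course_id matches an id in courses. Walk through each enrollment:
  - enrollment 1 (Zoe): course_id=NULL, no match -> dropped
  - enrollment 2 (Bob): course_id=1 -> matches Chemistry
  - enrollment 3 (Alice): course_id=6 -> matches Calculus
  - enrollment 4 (Dana): course_id=6 -> matches Calculus
  - enrollment 5 (Hank): course_id=3 -> matches Algebra
  - enrollment 6 (Victor): course_id=6 -> matches Calculus
  - enrollment 7 (Eve): course_id=NULL, no match -> dropped
So 2 of 7 rows are dropped.

SQL:
SELECT a.student, b.title AS course
FROM enrollments a
INNER JOIN courses b ON a.course_id = b.id

Result:
student | course   
--------+----------
Bob     | Chemistry
Alice   | Calculus 
Dana    | Calculus 
Hank    | Algebra  
Victor  | Calculus 


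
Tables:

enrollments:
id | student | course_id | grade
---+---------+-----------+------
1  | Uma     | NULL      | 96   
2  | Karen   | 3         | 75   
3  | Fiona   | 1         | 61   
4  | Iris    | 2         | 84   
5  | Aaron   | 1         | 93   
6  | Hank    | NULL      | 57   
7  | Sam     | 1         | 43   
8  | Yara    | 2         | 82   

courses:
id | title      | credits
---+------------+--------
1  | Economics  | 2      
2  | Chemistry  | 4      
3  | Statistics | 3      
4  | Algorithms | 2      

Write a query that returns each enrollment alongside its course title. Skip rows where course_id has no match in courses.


INNER JOIN keeps only enrollments rows whose course_id matches an id in courses. Walk through each enrollment:
  - enrollment 1 (Uma): course_id=NULL, no match -> dropped
  - enrollment 2 (Karen): course_id=3 -> matches Statistics
  - enrollment 3 (Fiona): course_id=1 -> matches Economics
  - enrollment 4 (Iris): course_id=2 -> matches Chemistry
  - enrollment 5 (Aaron): course_id=1 -> matches Economics
  - enrollment 6 (Hank): course_id=NULL, no match -> dropped
  - enrollment 7 (Sam): course_id=1 -> matches Economics
  - enrollment 8 (Yara): course_id=2 -> matches Chemistry
So 2 of 8 rows are dropped.

SQL:
SELECT a.student, b.title AS course
FROM enrollments a
INNER JOIN courses b ON a.course_id = b.id

Result:
student | course    
--------+-----------
Karen   | Statistics
Fiona   | Economics 
Iris    | Chemistry 
Aaron   | Economics 
Sam     | Economics 
Yara    | Chemistry 


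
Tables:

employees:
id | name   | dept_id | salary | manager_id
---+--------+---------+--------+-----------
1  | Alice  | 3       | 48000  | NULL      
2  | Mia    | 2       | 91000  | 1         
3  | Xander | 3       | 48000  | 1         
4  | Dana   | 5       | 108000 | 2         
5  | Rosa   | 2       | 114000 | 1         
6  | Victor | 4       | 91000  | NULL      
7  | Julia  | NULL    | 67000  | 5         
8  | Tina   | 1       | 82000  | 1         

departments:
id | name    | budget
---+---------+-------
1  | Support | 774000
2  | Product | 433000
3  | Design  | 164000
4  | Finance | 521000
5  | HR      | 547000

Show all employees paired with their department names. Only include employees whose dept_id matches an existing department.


INNER JOIN keeps only employees rows whose dept_id matches an id in departments. Walk through each employee:
  - employee 1 (Alice): dept_id=3 -> matches Design
  - employee 2 (Mia): dept_id=2 -> matches Product
  - employee 3 (Xander): dept_id=3 -> matches Design
  - employee 4 (Dana): dept_id=5 -> matches HR
  - employee 5 (Rosa): dept_id=2 -> matches Product
  - employee 6 (Victor): dept_id=4 -> matches Finance
  - employee 7 (Julia): dept_id=NULL, no match -> dropped
  - employee 8 (Tina): dept_id=1 -> matches Support
So 1 of 8 rows is dropped.

SQL:
SELECT a.name, b.name AS department
FROM employees a
INNER JOIN departments b ON a.dept_id = b.id

Result:
name   | department
-------+-----------
Alice  | Design    
Mia    | Product   
Xander | Design    
Dana   | HR        
Rosa   | Product   
Victor | Finance   
Tina   | Support   


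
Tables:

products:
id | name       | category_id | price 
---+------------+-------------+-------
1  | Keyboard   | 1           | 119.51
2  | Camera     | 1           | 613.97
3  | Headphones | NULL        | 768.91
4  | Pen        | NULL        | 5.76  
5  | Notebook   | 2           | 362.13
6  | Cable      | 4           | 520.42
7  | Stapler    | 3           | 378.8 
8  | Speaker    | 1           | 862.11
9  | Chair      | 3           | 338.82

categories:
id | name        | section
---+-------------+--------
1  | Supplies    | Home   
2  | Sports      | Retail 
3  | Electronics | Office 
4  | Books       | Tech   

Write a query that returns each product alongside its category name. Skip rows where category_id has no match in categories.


INNER JOIN keeps only products rows whose category_id matches an id in categories. Walk through each product:
  - product 1 (Keyboard): category_id=1 -> matches Supplies
  - product 2 (Camera): category_id=1 -> matches Supplies
  - product 3 (Headphones): category_id=NULL, no match -> dropped
  - product 4 (Pen): category_id=NULL, no match -> dropped
  - product 5 (Notebook): category_id=2 -> matches Sports
  - product 6 (Cable): category_id=4 -> matches Books
  - product 7 (Stapler): category_id=3 -> matches Electronics
  - product 8 (Speaker): category_id=1 -> matches Supplies
  - product 9 (Chair): category_id=3 -> matches Electronics
So 2 of 9 rows are dropped.

SQL:
SELECT a.name, b.name AS category
FROM products a
INNER JOIN categories b ON a.category_id = b.id

Result:
name     | category   
---------+------------
Keyboard | Supplies   
Camera   | Supplies   
Notebook | Sports     
Cable    | Books      
Stapler  | Electronics
Speaker  | Supplies   
Chair    | Electronics


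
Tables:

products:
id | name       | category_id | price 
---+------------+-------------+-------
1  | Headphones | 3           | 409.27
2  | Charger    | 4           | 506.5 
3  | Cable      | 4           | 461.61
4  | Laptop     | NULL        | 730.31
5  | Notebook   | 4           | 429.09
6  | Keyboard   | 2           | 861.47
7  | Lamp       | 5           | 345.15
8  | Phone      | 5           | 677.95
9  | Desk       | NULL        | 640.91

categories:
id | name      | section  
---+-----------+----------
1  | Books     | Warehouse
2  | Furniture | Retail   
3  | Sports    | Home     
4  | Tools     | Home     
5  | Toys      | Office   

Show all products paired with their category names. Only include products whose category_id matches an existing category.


INNER JOIN keeps only products rows whose category_id matches an id in categories. Walk through each product:
  - product 1 (Headphones): category_id=3 -> matches Sports
  - product 2 (Charger): category_id=4 -> matches Tools
  - product 3 (Cable): category_id=4 -> matches Tools
  - product 4 (Laptop): category_id=NULL, no match -> dropped
  - product 5 (Notebook): category_id=4 -> matches Tools
  - product 6 (Keyboard): category_id=2 -> matches Furniture
  - product 7 (Lamp): category_id=5 -> matches Toys
  - product 8 (Phone): category_id=5 -> matches Toys
  - product 9 (Desk): category_id=NULL, no match -> dropped
So 2 of 9 rows are dropped.

SQL:
SELECT a.name, b.name AS category
FROM products a
INNER JOIN categories b ON a.category_id = b.id

Result:
name       | category 
-----------+----------
Headphones | Sports   
Charger    | Tools    
Cable      | Tools    
Notebook   | Tools    
Keyboard   | Furniture
Lamp       | Toys     
Phone      | Toys     


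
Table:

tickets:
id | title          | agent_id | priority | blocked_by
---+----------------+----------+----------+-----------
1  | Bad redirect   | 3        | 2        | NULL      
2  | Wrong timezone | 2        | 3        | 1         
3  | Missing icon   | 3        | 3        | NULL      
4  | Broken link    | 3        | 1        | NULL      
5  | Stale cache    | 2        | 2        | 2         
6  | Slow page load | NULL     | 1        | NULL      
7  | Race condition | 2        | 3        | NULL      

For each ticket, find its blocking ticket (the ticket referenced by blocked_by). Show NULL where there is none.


This is a self-join: tickets is joined to a second copy of itself, matching each row's blocked_by to another row's id. Use LEFT JOIN so rows with blocked_by=NULL are kept.
  - ticket 1 (Bad redirect): blocked_by=NULL -> NULL
  - ticket 2 (Wrong timezone): blocked_by=1 -> Bad redirect
  - ticket 3 (Missing icon): blocked_by=NULL -> NULL
  - ticket 4 (Broken link): blocked_by=NULL -> NULL
  - ticket 5 (Stale cache): blocked_by=2 -> Wrong timezone
  - ticket 6 (Slow page load): blocked_by=NULL -> NULL
  - ticket 7 (Race condition): blocked_by=NULL -> NULL

SQL:
SELECT a.title AS item, b.title AS blocked_by
FROM tickets a
LEFT JOIN tickets b ON a.blocked_by = b.id

Result:
item           | blocked_by    
---------------+---------------
Bad redirect   | NULL          
Wrong timezone | Bad redirect  
Missing icon   | NULL          
Broken link    | NULL          
Stale cache    | Wrong timezone
Slow page load | NULL          
Race condition | NULL          


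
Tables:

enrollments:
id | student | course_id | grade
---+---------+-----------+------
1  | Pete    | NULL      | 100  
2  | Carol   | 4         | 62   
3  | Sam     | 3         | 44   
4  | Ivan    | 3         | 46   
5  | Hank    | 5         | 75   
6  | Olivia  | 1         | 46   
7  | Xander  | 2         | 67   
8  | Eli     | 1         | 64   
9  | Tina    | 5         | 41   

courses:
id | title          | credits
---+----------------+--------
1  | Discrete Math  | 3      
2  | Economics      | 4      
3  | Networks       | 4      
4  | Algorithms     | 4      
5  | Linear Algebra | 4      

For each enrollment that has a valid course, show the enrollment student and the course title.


INNER JOIN keeps only enrollments rows whose course_id matches an id in courses. Walk through each enrollment:
  - enrollment 1 (Pete): course_id=NULL, no match -> dropped
  - enrollment 2 (Carol): course_id=4 -> matches Algorithms
  - enrollment 3 (Sam): course_id=3 -> matches Networks
  - enrollment 4 (Ivan): course_id=3 -> matches Networks
  - enrollment 5 (Hank): course_id=5 -> matches Linear Algebra
  - enrollment 6 (Olivia): course_id=1 -> matches Discrete Math
  - enrollment 7 (Xander): course_id=2 -> matches Economics
  - enrollment 8 (Eli): course_id=1 -> matches Discrete Math
  - enrollment 9 (Tina): course_id=5 -> matches Linear Algebra
So 1 of 9 rows is dropped.

SQL:
SELECT a.student, b.title AS course
FROM enrollments a
INNER JOIN courses b ON a.course_id = b.id

Result:
student | course        
--------+---------------
Carol   | Algorithms    
Sam     | Networks      
Ivan    | Networks      
Hank    | Linear Algebra
Olivia  | Discrete Math 
Xander  | Economics     
Eli     | Discrete Math 
Tina    | Linear Algebra


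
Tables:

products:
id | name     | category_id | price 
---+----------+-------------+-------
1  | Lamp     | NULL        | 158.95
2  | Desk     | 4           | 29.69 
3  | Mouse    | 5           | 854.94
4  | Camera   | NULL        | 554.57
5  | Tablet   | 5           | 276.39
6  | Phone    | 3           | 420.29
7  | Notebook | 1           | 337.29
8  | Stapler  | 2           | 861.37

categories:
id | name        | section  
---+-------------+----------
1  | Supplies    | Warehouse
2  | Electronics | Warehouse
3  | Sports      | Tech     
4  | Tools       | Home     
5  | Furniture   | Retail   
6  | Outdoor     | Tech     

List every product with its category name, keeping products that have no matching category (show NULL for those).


LEFT JOIN keeps every row from products (the left table); where category_id has no match in categories, the category columns become NULL. Walk through each product:
  - product 1 (Lamp): category_id=NULL, no match -> kept with NULL
  - product 2 (Desk): category_id=4 -> matches Tools
  - product 3 (Mouse): category_id=5 -> matches Furniture
  - product 4 (Camera): category_id=NULL, no match -> kept with NULL
  - product 5 (Tablet): category_id=5 -> matches Furniture
  - product 6 (Phone): category_id=3 -> matches Sports
  - product 7 (Notebook): category_id=1 -> matches Supplies
  - product 8 (Stapler): category_id=2 -> matches Electronics
All 8 rows appear; 2 have NULL category.

SQL:
SELECT a.name, b.name AS category
FROM products a
LEFT JOIN categories b ON a.category_id = b.id

Result:
name     | category   
---------+------------
Lamp     | NULL       
Desk     | Tools      
Mouse    | Furniture  
Camera   | NULL       
Tablet   | Furniture  
Phone    | Sports     
Notebook | Supplies   
Stapler  | Electronics


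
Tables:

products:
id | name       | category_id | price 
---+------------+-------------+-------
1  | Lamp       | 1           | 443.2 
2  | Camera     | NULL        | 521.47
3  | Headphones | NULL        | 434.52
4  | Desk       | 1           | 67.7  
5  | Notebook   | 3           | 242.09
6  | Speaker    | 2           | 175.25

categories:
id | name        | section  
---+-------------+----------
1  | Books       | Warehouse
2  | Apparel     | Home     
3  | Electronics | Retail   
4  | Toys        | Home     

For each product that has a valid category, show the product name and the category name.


INNER JOIN keeps only products rows whose category_id matches an id in categories. Walk through each product:
  - product 1 (Lamp): category_id=1 -> matches Books
  - product 2 (Camera): category_id=NULL, no match -> dropped
  - product 3 (Headphones): category_id=NULL, no match -> dropped
  - product 4 (Desk): category_id=1 -> matches Books
  - product 5 (Notebook): category_id=3 -> matches Electronics
  - product 6 (Speaker): category_id=2 -> matches Apparel
So 2 of 6 rows are dropped.

SQL:
SELECT a.name, b.name AS category
FROM products a
INNER JOIN categories b ON a.category_id = b.id

Result:
name     | category   
---------+------------
Lamp     | Books      
Desk     | Books      
Notebook | Electronics
Speaker  | Apparel    


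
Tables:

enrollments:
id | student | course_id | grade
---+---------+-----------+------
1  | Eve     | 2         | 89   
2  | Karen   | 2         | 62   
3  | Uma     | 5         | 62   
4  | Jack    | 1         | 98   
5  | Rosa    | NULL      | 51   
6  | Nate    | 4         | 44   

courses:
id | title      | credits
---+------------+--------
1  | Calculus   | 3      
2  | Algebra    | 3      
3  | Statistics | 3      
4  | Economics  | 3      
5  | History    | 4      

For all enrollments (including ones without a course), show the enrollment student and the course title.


LEFT JOIN keeps every row from enrollments (the left table); where course_id has no match in courses, the course columns become NULL. Walk through each enrollment:
  - enrollment 1 (Eve): course_id=2 -> matches Algebra
  - enrollment 2 (Karen): course_id=2 -> matches Algebra
  - enrollment 3 (Uma): course_id=5 -> matches History
  - enrollment 4 (Jack): course_id=1 -> matches Calculus
  - enrollment 5 (Rosa): course_id=NULL, no match -> kept with NULL
  - enrollment 6 (Nate): course_id=4 -> matches Economics
All 6 rows appear; 1 has NULL course.

SQL:
SELECT a.student, b.title AS course
FROM enrollments a
LEFT JOIN courses b ON a.course_id = b.id

Result:
student | course   
--------+----------
Eve     | Algebra  
Karen   | Algebra  
Uma     | History  
Jack    | Calculus 
Rosa    | NULL     
Nate    | Economics
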